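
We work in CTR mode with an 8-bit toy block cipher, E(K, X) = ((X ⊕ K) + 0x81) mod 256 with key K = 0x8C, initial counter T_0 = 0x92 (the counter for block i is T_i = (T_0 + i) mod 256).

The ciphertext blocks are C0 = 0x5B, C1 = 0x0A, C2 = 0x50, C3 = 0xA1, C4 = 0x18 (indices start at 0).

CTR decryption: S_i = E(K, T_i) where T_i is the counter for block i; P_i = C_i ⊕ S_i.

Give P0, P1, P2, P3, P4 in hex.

P0 = 0xC4, P1 = 0xAA, P2 = 0xC9, P3 = 0x3B, P4 = 0x83

P0: T = 0x92, S = E(K, T) = 0x9F; 0x5B ⊕ 0x9F = 0xC4.
P1: T = 0x93, S = E(K, T) = 0xA0; 0x0A ⊕ 0xA0 = 0xAA.
P2: T = 0x94, S = E(K, T) = 0x99; 0x50 ⊕ 0x99 = 0xC9.
P3: T = 0x95, S = E(K, T) = 0x9A; 0xA1 ⊕ 0x9A = 0x3B.
P4: T = 0x96, S = E(K, T) = 0x9B; 0x18 ⊕ 0x9B = 0x83.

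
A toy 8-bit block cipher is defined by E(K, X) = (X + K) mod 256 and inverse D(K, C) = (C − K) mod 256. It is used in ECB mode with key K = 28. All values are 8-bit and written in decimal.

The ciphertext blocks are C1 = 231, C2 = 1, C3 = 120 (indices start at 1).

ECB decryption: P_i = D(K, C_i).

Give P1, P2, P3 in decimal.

P1: D(K, 231) = 203.
P2: D(K, 1) = 229.
P3: D(K, 120) = 92.

P1 = 203, P2 = 229, P3 = 92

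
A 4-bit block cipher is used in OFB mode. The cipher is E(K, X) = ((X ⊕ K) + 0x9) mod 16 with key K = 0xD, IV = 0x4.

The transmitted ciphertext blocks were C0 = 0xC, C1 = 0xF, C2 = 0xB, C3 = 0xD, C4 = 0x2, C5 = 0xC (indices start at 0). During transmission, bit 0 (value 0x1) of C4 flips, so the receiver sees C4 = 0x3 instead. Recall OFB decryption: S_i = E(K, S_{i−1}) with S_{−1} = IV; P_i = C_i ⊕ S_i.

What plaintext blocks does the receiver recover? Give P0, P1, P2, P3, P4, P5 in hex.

P0 = 0xE, P1 = 0x7, P2 = 0x5, P3 = 0x1, P4 = 0x9, P5 = 0xC

Only C4 changed, to 0x3. In OFB, a change in C_i flips the same bit in P_i only; the keystream is unaffected. Decrypting the received ciphertext:
P0: S = E(K, 0x4) = 0x2; 0xC ⊕ 0x2 = 0xE.
P1: S = E(K, 0x2) = 0x8; 0xF ⊕ 0x8 = 0x7.
P2: S = E(K, 0x8) = 0xE; 0xB ⊕ 0xE = 0x5.
P3: S = E(K, 0xE) = 0xC; 0xD ⊕ 0xC = 0x1.
P4: S = E(K, 0xC) = 0xA; 0x3 ⊕ 0xA = 0x9.
P5: S = E(K, 0xA) = 0x0; 0xC ⊕ 0x0 = 0xC.
Blocks that differ from the original plaintext: P4.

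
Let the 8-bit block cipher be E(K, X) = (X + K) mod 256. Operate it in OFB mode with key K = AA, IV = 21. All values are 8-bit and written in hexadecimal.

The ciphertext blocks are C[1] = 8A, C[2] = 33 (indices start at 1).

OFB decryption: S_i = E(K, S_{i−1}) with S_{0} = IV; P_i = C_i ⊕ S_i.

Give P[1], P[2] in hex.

P[1] = 41, P[2] = 46

P[1]: S = E(K, 21) = CB; 8A ⊕ CB = 41.
P[2]: S = E(K, CB) = 75; 33 ⊕ 75 = 46.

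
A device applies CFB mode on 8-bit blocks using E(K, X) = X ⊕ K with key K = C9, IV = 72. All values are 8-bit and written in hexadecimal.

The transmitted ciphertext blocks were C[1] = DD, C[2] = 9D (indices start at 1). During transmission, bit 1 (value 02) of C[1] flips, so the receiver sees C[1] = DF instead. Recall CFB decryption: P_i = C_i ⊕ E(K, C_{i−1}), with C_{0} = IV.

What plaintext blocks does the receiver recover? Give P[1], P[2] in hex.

P[1] = 64, P[2] = 8B

Only C[1] changed, to DF. In CFB, a change in C_i flips the same bit in P_i and garbles P_{i+1}. Decrypting the received ciphertext:
P[1]: E(K, 72) = BB; DF ⊕ BB = 64.
P[2]: E(K, DF) = 16; 9D ⊕ 16 = 8B.
Blocks that differ from the original plaintext: P[1], P[2].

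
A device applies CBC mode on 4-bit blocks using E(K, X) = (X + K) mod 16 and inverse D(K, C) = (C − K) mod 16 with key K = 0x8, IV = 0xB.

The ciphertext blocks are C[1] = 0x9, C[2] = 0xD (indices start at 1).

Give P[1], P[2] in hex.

CBC decryption: P_i = D(K, C_i) ⊕ C_{i−1}, with C_{0} = IV.
P[1]: D(K, 0x9) = 0x1; 0x1 ⊕ 0xB = 0xA.
P[2]: D(K, 0xD) = 0x5; 0x5 ⊕ 0x9 = 0xC.

P[1] = 0xA, P[2] = 0xC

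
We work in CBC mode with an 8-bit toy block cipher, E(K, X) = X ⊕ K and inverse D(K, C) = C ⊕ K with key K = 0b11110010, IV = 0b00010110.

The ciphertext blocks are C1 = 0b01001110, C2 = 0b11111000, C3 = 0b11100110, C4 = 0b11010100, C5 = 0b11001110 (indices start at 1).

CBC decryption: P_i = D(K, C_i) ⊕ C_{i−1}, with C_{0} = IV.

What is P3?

P3: D(K, 0b11100110) = 0b00010100; 0b00010100 ⊕ 0b11111000 = 0b11101100.

P3 = 0b11101100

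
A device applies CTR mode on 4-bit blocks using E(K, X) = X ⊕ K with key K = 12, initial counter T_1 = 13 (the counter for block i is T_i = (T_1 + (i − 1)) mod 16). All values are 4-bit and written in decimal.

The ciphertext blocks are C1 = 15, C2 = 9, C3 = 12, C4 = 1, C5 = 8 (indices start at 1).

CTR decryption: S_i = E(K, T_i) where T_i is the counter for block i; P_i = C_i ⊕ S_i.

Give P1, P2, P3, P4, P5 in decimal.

P1: T = 13, S = E(K, T) = 1; 15 ⊕ 1 = 14.
P2: T = 14, S = E(K, T) = 2; 9 ⊕ 2 = 11.
P3: T = 15, S = E(K, T) = 3; 12 ⊕ 3 = 15.
P4: T = 0, S = E(K, T) = 12; 1 ⊕ 12 = 13.
P5: T = 1, S = E(K, T) = 13; 8 ⊕ 13 = 5.

P1 = 14, P2 = 11, P3 = 15, P4 = 13, P5 = 5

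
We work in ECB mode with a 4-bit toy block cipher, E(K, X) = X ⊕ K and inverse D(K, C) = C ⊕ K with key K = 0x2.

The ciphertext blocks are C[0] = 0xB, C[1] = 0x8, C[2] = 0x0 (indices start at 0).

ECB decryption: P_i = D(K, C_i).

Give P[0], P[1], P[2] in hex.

P[0]: D(K, 0xB) = 0x9.
P[1]: D(K, 0x8) = 0xA.
P[2]: D(K, 0x0) = 0x2.

P[0] = 0x9, P[1] = 0xA, P[2] = 0x2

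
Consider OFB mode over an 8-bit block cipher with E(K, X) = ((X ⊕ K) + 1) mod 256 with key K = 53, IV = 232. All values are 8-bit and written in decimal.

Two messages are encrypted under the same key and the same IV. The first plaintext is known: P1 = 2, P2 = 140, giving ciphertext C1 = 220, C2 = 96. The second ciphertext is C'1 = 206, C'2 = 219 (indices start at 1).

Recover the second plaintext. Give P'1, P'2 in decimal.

P'1 = 16, P'2 = 55

In OFB with a reused IV, both messages share the same keystream S_i, so C_i ⊕ C'_i = P_i ⊕ P'_i and thus P'_i = P_i ⊕ C_i ⊕ C'_i.
P'1: 2 ⊕ 220 ⊕ 206 = 16.
P'2: 140 ⊕ 96 ⊕ 219 = 55.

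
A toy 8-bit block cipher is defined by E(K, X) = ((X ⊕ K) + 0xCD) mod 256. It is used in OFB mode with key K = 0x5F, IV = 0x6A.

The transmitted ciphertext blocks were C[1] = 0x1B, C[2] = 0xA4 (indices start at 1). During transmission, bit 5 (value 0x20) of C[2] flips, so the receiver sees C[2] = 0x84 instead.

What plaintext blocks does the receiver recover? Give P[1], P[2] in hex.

P[1] = 0x19, P[2] = 0xAE

OFB decryption: S_i = E(K, S_{i−1}) with S_{0} = IV; P_i = C_i ⊕ S_i.
Only C[2] changed, to 0x84. In OFB, a change in C_i flips the same bit in P_i only; the keystream is unaffected. Decrypting the received ciphertext:
P[1]: S = E(K, 0x6A) = 0x02; 0x1B ⊕ 0x02 = 0x19.
P[2]: S = E(K, 0x02) = 0x2A; 0x84 ⊕ 0x2A = 0xAE.
Blocks that differ from the original plaintext: P[2].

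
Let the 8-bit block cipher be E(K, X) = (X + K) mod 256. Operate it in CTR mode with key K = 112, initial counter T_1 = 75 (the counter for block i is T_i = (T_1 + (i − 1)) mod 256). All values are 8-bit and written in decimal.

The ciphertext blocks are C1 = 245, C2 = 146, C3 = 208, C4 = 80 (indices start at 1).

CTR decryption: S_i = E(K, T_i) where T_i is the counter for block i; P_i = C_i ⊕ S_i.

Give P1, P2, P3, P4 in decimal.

P1 = 78, P2 = 46, P3 = 109, P4 = 238

P1: T = 75, S = E(K, T) = 187; 245 ⊕ 187 = 78.
P2: T = 76, S = E(K, T) = 188; 146 ⊕ 188 = 46.
P3: T = 77, S = E(K, T) = 189; 208 ⊕ 189 = 109.
P4: T = 78, S = E(K, T) = 190; 80 ⊕ 190 = 238.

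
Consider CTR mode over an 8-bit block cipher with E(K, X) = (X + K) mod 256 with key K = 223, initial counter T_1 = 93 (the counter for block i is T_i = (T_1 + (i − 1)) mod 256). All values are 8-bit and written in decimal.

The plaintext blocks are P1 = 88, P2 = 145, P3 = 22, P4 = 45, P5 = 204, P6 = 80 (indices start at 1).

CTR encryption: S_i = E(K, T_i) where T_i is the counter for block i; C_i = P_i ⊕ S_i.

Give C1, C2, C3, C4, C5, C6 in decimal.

C1: T = 93, S = E(K, T) = 60; 88 ⊕ 60 = 100.
C2: T = 94, S = E(K, T) = 61; 145 ⊕ 61 = 172.
C3: T = 95, S = E(K, T) = 62; 22 ⊕ 62 = 40.
C4: T = 96, S = E(K, T) = 63; 45 ⊕ 63 = 18.
C5: T = 97, S = E(K, T) = 64; 204 ⊕ 64 = 140.
C6: T = 98, S = E(K, T) = 65; 80 ⊕ 65 = 17.

C1 = 100, C2 = 172, C3 = 40, C4 = 18, C5 = 140, C6 = 17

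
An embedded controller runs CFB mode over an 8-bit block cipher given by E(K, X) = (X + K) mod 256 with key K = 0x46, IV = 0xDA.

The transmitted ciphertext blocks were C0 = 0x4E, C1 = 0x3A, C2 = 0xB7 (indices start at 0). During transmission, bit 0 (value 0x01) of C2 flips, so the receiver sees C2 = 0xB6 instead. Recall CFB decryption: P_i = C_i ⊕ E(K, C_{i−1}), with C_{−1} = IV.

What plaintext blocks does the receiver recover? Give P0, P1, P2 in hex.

Only C2 changed, to 0xB6. In CFB, a change in C_i flips the same bit in P_i and garbles P_{i+1}. Decrypting the received ciphertext:
P0: E(K, 0xDA) = 0x20; 0x4E ⊕ 0x20 = 0x6E.
P1: E(K, 0x4E) = 0x94; 0x3A ⊕ 0x94 = 0xAE.
P2: E(K, 0x3A) = 0x80; 0xB6 ⊕ 0x80 = 0x36.
Blocks that differ from the original plaintext: P2.

P0 = 0x6E, P1 = 0xAE, P2 = 0x36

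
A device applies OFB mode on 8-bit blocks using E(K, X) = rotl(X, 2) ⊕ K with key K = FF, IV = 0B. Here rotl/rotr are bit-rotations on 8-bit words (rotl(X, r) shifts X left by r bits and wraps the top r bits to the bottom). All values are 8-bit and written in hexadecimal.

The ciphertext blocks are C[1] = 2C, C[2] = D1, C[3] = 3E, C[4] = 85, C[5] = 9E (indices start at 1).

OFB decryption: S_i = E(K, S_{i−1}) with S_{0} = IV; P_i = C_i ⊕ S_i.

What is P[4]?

P[1]: S = E(K, 0B) = D3; 2C ⊕ D3 = FF.
P[2]: S = E(K, D3) = B0; D1 ⊕ B0 = 61.
P[3]: S = E(K, B0) = 3D; 3E ⊕ 3D = 03.
P[4]: S = E(K, 3D) = 0B; 85 ⊕ 0B = 8E.

P[4] = 8E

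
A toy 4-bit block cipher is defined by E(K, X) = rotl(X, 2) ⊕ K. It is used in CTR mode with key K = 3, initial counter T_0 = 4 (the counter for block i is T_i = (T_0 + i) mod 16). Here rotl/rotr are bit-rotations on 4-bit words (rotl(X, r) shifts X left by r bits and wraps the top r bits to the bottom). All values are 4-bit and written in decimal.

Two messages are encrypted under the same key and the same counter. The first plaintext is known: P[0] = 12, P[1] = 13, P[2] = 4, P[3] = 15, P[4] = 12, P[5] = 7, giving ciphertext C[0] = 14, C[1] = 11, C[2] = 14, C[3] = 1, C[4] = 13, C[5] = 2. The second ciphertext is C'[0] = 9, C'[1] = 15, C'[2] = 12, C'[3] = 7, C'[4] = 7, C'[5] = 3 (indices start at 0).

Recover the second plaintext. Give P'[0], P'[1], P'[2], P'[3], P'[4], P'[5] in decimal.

In CTR with a reused counter, both messages share the same keystream S_i, so C_i ⊕ C'_i = P_i ⊕ P'_i and thus P'_i = P_i ⊕ C_i ⊕ C'_i.
P'[0]: 12 ⊕ 14 ⊕ 9 = 11.
P'[1]: 13 ⊕ 11 ⊕ 15 = 9.
P'[2]: 4 ⊕ 14 ⊕ 12 = 6.
P'[3]: 15 ⊕ 1 ⊕ 7 = 9.
P'[4]: 12 ⊕ 13 ⊕ 7 = 6.
P'[5]: 7 ⊕ 2 ⊕ 3 = 6.

P'[0] = 11, P'[1] = 9, P'[2] = 6, P'[3] = 9, P'[4] = 6, P'[5] = 6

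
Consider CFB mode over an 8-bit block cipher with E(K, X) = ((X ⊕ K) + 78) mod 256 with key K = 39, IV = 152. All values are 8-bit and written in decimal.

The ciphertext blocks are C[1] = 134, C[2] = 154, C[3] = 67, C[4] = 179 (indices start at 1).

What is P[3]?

P[3] = 72

CFB decryption: P_i = C_i ⊕ E(K, C_{i−1}), with C_{0} = IV.
P[3]: E(K, 154) = 11; 67 ⊕ 11 = 72.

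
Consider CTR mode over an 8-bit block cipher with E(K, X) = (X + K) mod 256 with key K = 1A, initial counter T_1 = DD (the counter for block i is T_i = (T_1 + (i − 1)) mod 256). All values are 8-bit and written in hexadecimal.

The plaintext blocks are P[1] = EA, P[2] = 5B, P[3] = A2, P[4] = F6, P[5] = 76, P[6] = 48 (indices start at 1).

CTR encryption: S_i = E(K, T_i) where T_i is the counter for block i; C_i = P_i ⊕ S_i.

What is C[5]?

C[1]: T = DD, S = E(K, T) = F7; EA ⊕ F7 = 1D.
C[2]: T = DE, S = E(K, T) = F8; 5B ⊕ F8 = A3.
C[3]: T = DF, S = E(K, T) = F9; A2 ⊕ F9 = 5B.
C[4]: T = E0, S = E(K, T) = FA; F6 ⊕ FA = 0C.
C[5]: T = E1, S = E(K, T) = FB; 76 ⊕ FB = 8D.

C[5] = 8D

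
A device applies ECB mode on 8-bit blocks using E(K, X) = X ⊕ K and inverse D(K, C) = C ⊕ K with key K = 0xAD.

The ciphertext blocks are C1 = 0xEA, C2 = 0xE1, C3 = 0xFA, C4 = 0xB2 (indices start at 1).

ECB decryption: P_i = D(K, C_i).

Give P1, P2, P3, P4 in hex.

P1 = 0x47, P2 = 0x4C, P3 = 0x57, P4 = 0x1F

P1: D(K, 0xEA) = 0x47.
P2: D(K, 0xE1) = 0x4C.
P3: D(K, 0xFA) = 0x57.
P4: D(K, 0xB2) = 0x1F.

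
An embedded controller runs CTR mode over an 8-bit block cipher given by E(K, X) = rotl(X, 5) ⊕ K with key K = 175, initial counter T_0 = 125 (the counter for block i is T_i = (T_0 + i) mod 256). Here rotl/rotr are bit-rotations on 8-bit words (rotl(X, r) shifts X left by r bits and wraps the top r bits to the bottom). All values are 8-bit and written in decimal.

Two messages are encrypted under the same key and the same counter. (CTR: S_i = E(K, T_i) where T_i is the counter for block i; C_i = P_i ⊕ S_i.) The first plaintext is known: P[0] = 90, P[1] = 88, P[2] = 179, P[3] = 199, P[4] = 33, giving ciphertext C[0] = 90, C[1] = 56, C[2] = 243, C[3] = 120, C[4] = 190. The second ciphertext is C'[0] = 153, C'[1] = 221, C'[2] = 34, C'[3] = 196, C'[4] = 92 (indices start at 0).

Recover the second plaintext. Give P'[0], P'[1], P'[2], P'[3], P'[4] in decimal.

P'[0] = 153, P'[1] = 189, P'[2] = 98, P'[3] = 123, P'[4] = 195

In CTR with a reused counter, both messages share the same keystream S_i, so C_i ⊕ C'_i = P_i ⊕ P'_i and thus P'_i = P_i ⊕ C_i ⊕ C'_i.
P'[0]: 90 ⊕ 90 ⊕ 153 = 153.
P'[1]: 88 ⊕ 56 ⊕ 221 = 189.
P'[2]: 179 ⊕ 243 ⊕ 34 = 98.
P'[3]: 199 ⊕ 120 ⊕ 196 = 123.
P'[4]: 33 ⊕ 190 ⊕ 92 = 195.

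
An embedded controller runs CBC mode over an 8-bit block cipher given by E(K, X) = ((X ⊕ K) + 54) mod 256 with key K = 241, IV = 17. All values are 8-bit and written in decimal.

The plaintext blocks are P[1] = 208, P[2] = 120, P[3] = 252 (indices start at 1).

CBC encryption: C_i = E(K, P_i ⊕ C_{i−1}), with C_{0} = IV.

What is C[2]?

C[2] = 37

C[1]: P[1] ⊕ 17 = 193; E(K, 193) = 102.
C[2]: P[2] ⊕ 102 = 30; E(K, 30) = 37.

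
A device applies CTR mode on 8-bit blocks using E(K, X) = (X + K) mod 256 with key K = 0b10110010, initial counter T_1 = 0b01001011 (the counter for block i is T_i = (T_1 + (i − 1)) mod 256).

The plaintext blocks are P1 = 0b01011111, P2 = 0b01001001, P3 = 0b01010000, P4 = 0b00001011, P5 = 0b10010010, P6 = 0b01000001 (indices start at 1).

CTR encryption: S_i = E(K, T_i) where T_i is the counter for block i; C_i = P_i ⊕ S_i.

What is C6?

C1: T = 0b01001011, S = E(K, T) = 0b11111101; 0b01011111 ⊕ 0b11111101 = 0b10100010.
C2: T = 0b01001100, S = E(K, T) = 0b11111110; 0b01001001 ⊕ 0b11111110 = 0b10110111.
C3: T = 0b01001101, S = E(K, T) = 0b11111111; 0b01010000 ⊕ 0b11111111 = 0b10101111.
C4: T = 0b01001110, S = E(K, T) = 0b00000000; 0b00001011 ⊕ 0b00000000 = 0b00001011.
C5: T = 0b01001111, S = E(K, T) = 0b00000001; 0b10010010 ⊕ 0b00000001 = 0b10010011.
C6: T = 0b01010000, S = E(K, T) = 0b00000010; 0b01000001 ⊕ 0b00000010 = 0b01000011.

C6 = 0b01000011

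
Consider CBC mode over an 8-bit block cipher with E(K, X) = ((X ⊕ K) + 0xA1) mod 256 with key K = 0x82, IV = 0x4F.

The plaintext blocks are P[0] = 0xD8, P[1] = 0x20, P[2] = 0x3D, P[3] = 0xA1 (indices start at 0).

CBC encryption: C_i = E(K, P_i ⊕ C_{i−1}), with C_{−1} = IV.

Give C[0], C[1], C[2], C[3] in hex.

C[0] = 0xB6, C[1] = 0xB5, C[2] = 0xAB, C[3] = 0x29

C[0]: P[0] ⊕ 0x4F = 0x97; E(K, 0x97) = 0xB6.
C[1]: P[1] ⊕ 0xB6 = 0x96; E(K, 0x96) = 0xB5.
C[2]: P[2] ⊕ 0xB5 = 0x88; E(K, 0x88) = 0xAB.
C[3]: P[3] ⊕ 0xAB = 0x0A; E(K, 0x0A) = 0x29.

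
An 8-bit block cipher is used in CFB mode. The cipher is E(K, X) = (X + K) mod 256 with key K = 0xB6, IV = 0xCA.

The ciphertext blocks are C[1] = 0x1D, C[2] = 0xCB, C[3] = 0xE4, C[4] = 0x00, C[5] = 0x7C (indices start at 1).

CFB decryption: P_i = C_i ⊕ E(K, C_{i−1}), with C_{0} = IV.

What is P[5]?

P[5]: E(K, 0x00) = 0xB6; 0x7C ⊕ 0xB6 = 0xCA.

P[5] = 0xCA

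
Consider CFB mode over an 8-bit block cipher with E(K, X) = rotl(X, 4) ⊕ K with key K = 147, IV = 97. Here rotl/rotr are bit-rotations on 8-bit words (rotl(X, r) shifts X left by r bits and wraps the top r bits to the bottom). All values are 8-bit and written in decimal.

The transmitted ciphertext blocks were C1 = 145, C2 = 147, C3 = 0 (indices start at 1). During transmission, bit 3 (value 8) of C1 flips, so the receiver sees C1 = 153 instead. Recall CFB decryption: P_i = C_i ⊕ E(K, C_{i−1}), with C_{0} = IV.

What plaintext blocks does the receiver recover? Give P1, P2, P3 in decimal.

P1 = 28, P2 = 153, P3 = 170

Only C1 changed, to 153. In CFB, a change in C_i flips the same bit in P_i and garbles P_{i+1}. Decrypting the received ciphertext:
P1: E(K, 97) = 133; 153 ⊕ 133 = 28.
P2: E(K, 153) = 10; 147 ⊕ 10 = 153.
P3: E(K, 147) = 170; 0 ⊕ 170 = 170.
Blocks that differ from the original plaintext: P1, P2.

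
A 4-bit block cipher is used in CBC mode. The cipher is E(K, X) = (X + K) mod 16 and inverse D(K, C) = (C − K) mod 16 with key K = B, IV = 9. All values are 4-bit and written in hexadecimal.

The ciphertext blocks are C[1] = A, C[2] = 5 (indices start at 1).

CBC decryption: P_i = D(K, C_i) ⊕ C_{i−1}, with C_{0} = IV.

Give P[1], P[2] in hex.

P[1] = 6, P[2] = 0

P[1]: D(K, A) = F; F ⊕ 9 = 6.
P[2]: D(K, 5) = A; A ⊕ A = 0.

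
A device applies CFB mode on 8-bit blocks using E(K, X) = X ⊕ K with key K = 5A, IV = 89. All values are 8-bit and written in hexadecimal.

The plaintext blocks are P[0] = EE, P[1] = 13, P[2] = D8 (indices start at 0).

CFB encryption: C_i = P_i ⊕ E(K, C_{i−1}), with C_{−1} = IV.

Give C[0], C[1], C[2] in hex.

C[0]: E(K, 89) = D3; EE ⊕ D3 = 3D.
C[1]: E(K, 3D) = 67; 13 ⊕ 67 = 74.
C[2]: E(K, 74) = 2E; D8 ⊕ 2E = F6.

C[0] = 3D, C[1] = 74, C[2] = F6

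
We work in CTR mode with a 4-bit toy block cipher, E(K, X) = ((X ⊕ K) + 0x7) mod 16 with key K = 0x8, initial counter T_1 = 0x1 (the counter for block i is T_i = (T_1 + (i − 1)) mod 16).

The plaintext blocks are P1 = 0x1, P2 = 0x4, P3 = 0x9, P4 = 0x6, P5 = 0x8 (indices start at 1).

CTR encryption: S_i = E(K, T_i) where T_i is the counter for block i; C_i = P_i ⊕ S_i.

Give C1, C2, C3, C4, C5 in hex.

C1: T = 0x1, S = E(K, T) = 0x0; 0x1 ⊕ 0x0 = 0x1.
C2: T = 0x2, S = E(K, T) = 0x1; 0x4 ⊕ 0x1 = 0x5.
C3: T = 0x3, S = E(K, T) = 0x2; 0x9 ⊕ 0x2 = 0xB.
C4: T = 0x4, S = E(K, T) = 0x3; 0x6 ⊕ 0x3 = 0x5.
C5: T = 0x5, S = E(K, T) = 0x4; 0x8 ⊕ 0x4 = 0xC.

C1 = 0x1, C2 = 0x5, C3 = 0xB, C4 = 0x5, C5 = 0xC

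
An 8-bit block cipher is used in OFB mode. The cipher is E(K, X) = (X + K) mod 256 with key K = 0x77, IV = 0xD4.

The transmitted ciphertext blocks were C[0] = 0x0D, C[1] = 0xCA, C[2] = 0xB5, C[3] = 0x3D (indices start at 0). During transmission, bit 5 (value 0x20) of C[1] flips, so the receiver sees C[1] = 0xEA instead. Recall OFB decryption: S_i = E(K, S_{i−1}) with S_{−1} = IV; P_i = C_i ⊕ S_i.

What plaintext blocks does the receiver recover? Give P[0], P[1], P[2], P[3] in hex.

P[0] = 0x46, P[1] = 0x28, P[2] = 0x8C, P[3] = 0x8D

Only C[1] changed, to 0xEA. In OFB, a change in C_i flips the same bit in P_i only; the keystream is unaffected. Decrypting the received ciphertext:
P[0]: S = E(K, 0xD4) = 0x4B; 0x0D ⊕ 0x4B = 0x46.
P[1]: S = E(K, 0x4B) = 0xC2; 0xEA ⊕ 0xC2 = 0x28.
P[2]: S = E(K, 0xC2) = 0x39; 0xB5 ⊕ 0x39 = 0x8C.
P[3]: S = E(K, 0x39) = 0xB0; 0x3D ⊕ 0xB0 = 0x8D.
Blocks that differ from the original plaintext: P[1].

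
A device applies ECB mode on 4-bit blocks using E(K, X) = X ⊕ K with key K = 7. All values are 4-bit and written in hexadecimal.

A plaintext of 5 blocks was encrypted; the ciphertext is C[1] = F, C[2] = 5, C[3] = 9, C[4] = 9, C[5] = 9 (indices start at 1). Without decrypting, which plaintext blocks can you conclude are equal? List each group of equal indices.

ECB encrypts each block independently with the same key, so equal ciphertext blocks imply equal plaintext blocks.
C[3] = C[4] = C[5] = 9, so P[3] = P[4] = P[5].

P[3] = P[4] = P[5]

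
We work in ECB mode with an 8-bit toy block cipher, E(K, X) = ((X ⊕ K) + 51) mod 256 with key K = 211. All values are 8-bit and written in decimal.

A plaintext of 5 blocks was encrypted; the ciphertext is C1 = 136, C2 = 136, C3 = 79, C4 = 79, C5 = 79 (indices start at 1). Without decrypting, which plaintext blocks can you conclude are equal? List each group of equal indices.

P1 = P2; P3 = P4 = P5

ECB encrypts each block independently with the same key, so equal ciphertext blocks imply equal plaintext blocks.
C1 = C2 = 136, so P1 = P2.
C3 = C4 = C5 = 79, so P3 = P4 = P5.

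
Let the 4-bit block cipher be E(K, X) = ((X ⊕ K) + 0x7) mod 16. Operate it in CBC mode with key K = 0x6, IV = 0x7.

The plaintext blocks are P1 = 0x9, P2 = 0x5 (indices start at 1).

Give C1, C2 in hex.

CBC encryption: C_i = E(K, P_i ⊕ C_{i−1}), with C_{0} = IV.
C1: P1 ⊕ 0x7 = 0xE; E(K, 0xE) = 0xF.
C2: P2 ⊕ 0xF = 0xA; E(K, 0xA) = 0x3.

C1 = 0xF, C2 = 0x3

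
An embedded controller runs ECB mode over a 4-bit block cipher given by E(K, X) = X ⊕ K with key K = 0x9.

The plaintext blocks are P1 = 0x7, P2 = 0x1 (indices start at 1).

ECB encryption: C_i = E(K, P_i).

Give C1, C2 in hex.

C1 = 0xE, C2 = 0x8

C1: E(K, 0x7) = 0xE.
C2: E(K, 0x1) = 0x8.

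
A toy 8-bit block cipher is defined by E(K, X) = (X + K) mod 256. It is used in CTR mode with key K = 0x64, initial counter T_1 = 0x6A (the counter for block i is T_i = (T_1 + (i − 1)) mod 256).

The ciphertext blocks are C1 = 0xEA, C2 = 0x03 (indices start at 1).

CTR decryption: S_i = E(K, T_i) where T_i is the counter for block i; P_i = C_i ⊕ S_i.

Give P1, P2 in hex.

P1: T = 0x6A, S = E(K, T) = 0xCE; 0xEA ⊕ 0xCE = 0x24.
P2: T = 0x6B, S = E(K, T) = 0xCF; 0x03 ⊕ 0xCF = 0xCC.

P1 = 0x24, P2 = 0xCC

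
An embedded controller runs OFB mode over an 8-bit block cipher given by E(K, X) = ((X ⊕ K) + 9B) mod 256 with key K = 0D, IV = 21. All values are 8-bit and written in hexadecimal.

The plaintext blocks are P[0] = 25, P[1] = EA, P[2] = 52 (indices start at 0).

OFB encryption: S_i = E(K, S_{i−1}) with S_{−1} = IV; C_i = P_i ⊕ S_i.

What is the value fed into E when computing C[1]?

C7

C[0]: S = E(K, 21) = C7; 25 ⊕ C7 = E2.
C[1]: S = E(K, C7) = 65; EA ⊕ 65 = 8F.
So the input to E for block [1] is C7.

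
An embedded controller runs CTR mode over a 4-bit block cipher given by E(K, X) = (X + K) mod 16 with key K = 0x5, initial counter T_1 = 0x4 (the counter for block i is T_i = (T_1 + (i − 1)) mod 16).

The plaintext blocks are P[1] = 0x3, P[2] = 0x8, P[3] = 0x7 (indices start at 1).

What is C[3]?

C[3] = 0xC

CTR encryption: S_i = E(K, T_i) where T_i is the counter for block i; C_i = P_i ⊕ S_i.
C[1]: T = 0x4, S = E(K, T) = 0x9; 0x3 ⊕ 0x9 = 0xA.
C[2]: T = 0x5, S = E(K, T) = 0xA; 0x8 ⊕ 0xA = 0x2.
C[3]: T = 0x6, S = E(K, T) = 0xB; 0x7 ⊕ 0xB = 0xC.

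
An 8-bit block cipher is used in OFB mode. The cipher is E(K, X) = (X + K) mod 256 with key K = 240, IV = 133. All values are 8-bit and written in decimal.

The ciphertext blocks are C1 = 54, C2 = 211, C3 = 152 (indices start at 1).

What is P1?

P1 = 67

OFB decryption: S_i = E(K, S_{i−1}) with S_{0} = IV; P_i = C_i ⊕ S_i.
P1: S = E(K, 133) = 117; 54 ⊕ 117 = 67.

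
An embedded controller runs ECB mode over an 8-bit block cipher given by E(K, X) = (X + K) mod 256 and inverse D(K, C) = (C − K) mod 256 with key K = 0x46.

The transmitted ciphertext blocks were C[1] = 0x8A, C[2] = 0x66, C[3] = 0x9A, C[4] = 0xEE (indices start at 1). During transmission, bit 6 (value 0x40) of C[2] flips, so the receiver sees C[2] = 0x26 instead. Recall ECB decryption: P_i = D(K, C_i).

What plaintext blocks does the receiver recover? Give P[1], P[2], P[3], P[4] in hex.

P[1] = 0x44, P[2] = 0xE0, P[3] = 0x54, P[4] = 0xA8

Only C[2] changed, to 0x26. In ECB, a change in C_i affects only P_i. Decrypting the received ciphertext:
P[1]: D(K, 0x8A) = 0x44.
P[2]: D(K, 0x26) = 0xE0.
P[3]: D(K, 0x9A) = 0x54.
P[4]: D(K, 0xEE) = 0xA8.
Blocks that differ from the original plaintext: P[2].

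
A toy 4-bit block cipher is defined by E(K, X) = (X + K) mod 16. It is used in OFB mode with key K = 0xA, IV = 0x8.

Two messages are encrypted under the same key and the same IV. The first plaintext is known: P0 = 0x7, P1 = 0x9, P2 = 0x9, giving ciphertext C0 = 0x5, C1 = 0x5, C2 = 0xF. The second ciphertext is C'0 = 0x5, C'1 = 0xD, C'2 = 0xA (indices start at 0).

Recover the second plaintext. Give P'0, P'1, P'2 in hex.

P'0 = 0x7, P'1 = 0x1, P'2 = 0xC

In OFB with a reused IV, both messages share the same keystream S_i, so C_i ⊕ C'_i = P_i ⊕ P'_i and thus P'_i = P_i ⊕ C_i ⊕ C'_i.
P'0: 0x7 ⊕ 0x5 ⊕ 0x5 = 0x7.
P'1: 0x9 ⊕ 0x5 ⊕ 0xD = 0x1.
P'2: 0x9 ⊕ 0xF ⊕ 0xA = 0xC.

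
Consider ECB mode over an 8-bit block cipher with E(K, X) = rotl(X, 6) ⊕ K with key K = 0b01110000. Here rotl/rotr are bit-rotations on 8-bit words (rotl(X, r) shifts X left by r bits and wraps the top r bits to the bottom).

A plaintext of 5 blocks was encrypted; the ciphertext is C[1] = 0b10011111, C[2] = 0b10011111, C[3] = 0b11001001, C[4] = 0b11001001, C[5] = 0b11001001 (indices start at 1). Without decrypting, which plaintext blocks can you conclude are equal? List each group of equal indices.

P[1] = P[2]; P[3] = P[4] = P[5]

ECB encrypts each block independently with the same key, so equal ciphertext blocks imply equal plaintext blocks.
C[1] = C[2] = 0b10011111, so P[1] = P[2].
C[3] = C[4] = C[5] = 0b11001001, so P[3] = P[4] = P[5].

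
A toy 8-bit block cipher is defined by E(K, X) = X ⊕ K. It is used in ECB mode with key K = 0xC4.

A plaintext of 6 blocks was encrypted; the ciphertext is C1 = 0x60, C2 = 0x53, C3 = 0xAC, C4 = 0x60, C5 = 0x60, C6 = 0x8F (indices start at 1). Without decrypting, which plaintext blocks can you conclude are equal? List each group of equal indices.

ECB encrypts each block independently with the same key, so equal ciphertext blocks imply equal plaintext blocks.
C1 = C4 = C5 = 0x60, so P1 = P4 = P5.

P1 = P4 = P5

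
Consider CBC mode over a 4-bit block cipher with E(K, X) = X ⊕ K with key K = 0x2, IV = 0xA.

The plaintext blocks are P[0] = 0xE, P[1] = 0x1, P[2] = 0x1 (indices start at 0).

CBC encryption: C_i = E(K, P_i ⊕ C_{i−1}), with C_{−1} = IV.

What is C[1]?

C[1] = 0x5

C[0]: P[0] ⊕ 0xA = 0x4; E(K, 0x4) = 0x6.
C[1]: P[1] ⊕ 0x6 = 0x7; E(K, 0x7) = 0x5.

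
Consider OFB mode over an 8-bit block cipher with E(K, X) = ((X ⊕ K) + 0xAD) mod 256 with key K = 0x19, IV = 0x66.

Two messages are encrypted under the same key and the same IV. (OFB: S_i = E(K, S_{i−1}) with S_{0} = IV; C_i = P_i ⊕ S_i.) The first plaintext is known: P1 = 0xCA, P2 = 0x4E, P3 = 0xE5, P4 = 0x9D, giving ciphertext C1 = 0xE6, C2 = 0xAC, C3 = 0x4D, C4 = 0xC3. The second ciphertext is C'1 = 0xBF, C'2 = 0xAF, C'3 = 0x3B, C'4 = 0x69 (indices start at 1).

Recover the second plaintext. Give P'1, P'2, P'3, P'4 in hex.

In OFB with a reused IV, both messages share the same keystream S_i, so C_i ⊕ C'_i = P_i ⊕ P'_i and thus P'_i = P_i ⊕ C_i ⊕ C'_i.
P'1: 0xCA ⊕ 0xE6 ⊕ 0xBF = 0x93.
P'2: 0x4E ⊕ 0xAC ⊕ 0xAF = 0x4D.
P'3: 0xE5 ⊕ 0x4D ⊕ 0x3B = 0x93.
P'4: 0x9D ⊕ 0xC3 ⊕ 0x69 = 0x37.

P'1 = 0x93, P'2 = 0x4D, P'3 = 0x93, P'4 = 0x37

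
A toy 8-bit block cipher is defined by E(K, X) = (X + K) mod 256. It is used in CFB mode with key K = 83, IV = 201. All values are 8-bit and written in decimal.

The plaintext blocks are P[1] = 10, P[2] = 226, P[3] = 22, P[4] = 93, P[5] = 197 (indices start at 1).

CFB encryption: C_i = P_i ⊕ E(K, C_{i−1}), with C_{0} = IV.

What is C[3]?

C[3] = 200

C[1]: E(K, 201) = 28; 10 ⊕ 28 = 22.
C[2]: E(K, 22) = 105; 226 ⊕ 105 = 139.
C[3]: E(K, 139) = 222; 22 ⊕ 222 = 200.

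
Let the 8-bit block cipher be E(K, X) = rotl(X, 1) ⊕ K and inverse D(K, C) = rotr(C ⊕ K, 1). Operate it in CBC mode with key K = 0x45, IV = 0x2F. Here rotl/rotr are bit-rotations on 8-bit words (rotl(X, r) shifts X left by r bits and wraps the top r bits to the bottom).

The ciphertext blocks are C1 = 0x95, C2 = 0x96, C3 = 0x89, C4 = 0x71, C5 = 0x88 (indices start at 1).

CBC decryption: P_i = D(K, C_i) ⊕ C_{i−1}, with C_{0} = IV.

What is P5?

P5 = 0x97

P5: D(K, 0x88) = 0xE6; 0xE6 ⊕ 0x71 = 0x97.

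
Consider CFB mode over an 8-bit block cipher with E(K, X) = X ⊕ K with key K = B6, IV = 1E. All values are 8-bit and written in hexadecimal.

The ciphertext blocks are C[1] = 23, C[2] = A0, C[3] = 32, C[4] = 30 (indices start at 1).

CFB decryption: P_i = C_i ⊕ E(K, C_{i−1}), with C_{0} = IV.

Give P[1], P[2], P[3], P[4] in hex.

P[1] = 8B, P[2] = 35, P[3] = 24, P[4] = B4

P[1]: E(K, 1E) = A8; 23 ⊕ A8 = 8B.
P[2]: E(K, 23) = 95; A0 ⊕ 95 = 35.
P[3]: E(K, A0) = 16; 32 ⊕ 16 = 24.
P[4]: E(K, 32) = 84; 30 ⊕ 84 = B4.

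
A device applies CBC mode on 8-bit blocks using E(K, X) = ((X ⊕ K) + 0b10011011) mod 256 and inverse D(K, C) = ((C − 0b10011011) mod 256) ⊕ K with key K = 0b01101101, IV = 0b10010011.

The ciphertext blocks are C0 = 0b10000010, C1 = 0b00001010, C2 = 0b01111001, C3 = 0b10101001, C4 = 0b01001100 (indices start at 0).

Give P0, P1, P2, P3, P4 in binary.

P0 = 0b00011001, P1 = 0b10000000, P2 = 0b10111001, P3 = 0b00011010, P4 = 0b01110101

CBC decryption: P_i = D(K, C_i) ⊕ C_{i−1}, with C_{−1} = IV.
P0: D(K, 0b10000010) = 0b10001010; 0b10001010 ⊕ 0b10010011 = 0b00011001.
P1: D(K, 0b00001010) = 0b00000010; 0b00000010 ⊕ 0b10000010 = 0b10000000.
P2: D(K, 0b01111001) = 0b10110011; 0b10110011 ⊕ 0b00001010 = 0b10111001.
P3: D(K, 0b10101001) = 0b01100011; 0b01100011 ⊕ 0b01111001 = 0b00011010.
P4: D(K, 0b01001100) = 0b11011100; 0b11011100 ⊕ 0b10101001 = 0b01110101.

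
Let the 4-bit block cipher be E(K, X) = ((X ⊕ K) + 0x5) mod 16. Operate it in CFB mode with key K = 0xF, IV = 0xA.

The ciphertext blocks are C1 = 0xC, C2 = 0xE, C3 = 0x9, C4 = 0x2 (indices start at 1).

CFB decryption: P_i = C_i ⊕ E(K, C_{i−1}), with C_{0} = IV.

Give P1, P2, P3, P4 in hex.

P1 = 0x6, P2 = 0x6, P3 = 0xF, P4 = 0x9

P1: E(K, 0xA) = 0xA; 0xC ⊕ 0xA = 0x6.
P2: E(K, 0xC) = 0x8; 0xE ⊕ 0x8 = 0x6.
P3: E(K, 0xE) = 0x6; 0x9 ⊕ 0x6 = 0xF.
P4: E(K, 0x9) = 0xB; 0x2 ⊕ 0xB = 0x9.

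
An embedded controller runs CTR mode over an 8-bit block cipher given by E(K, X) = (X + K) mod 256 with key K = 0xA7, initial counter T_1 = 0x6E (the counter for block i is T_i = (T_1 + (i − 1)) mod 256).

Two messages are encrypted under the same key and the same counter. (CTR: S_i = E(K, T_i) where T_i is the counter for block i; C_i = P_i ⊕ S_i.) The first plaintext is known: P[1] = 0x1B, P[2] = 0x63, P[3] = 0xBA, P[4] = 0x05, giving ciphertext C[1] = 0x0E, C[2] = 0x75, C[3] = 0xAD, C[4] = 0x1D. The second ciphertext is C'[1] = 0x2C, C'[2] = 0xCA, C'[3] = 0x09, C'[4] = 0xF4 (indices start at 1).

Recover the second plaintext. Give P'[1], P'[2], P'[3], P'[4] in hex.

In CTR with a reused counter, both messages share the same keystream S_i, so C_i ⊕ C'_i = P_i ⊕ P'_i and thus P'_i = P_i ⊕ C_i ⊕ C'_i.
P'[1]: 0x1B ⊕ 0x0E ⊕ 0x2C = 0x39.
P'[2]: 0x63 ⊕ 0x75 ⊕ 0xCA = 0xDC.
P'[3]: 0xBA ⊕ 0xAD ⊕ 0x09 = 0x1E.
P'[4]: 0x05 ⊕ 0x1D ⊕ 0xF4 = 0xEC.

P'[1] = 0x39, P'[2] = 0xDC, P'[3] = 0x1E, P'[4] = 0xEC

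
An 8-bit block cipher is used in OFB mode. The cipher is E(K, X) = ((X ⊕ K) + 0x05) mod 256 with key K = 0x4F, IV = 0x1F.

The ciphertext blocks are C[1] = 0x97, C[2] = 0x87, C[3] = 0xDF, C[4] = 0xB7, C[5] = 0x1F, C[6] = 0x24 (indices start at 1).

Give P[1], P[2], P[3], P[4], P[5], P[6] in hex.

P[1] = 0xC2, P[2] = 0x98, P[3] = 0x8A, P[4] = 0xA8, P[5] = 0x4A, P[6] = 0x3B

OFB decryption: S_i = E(K, S_{i−1}) with S_{0} = IV; P_i = C_i ⊕ S_i.
P[1]: S = E(K, 0x1F) = 0x55; 0x97 ⊕ 0x55 = 0xC2.
P[2]: S = E(K, 0x55) = 0x1F; 0x87 ⊕ 0x1F = 0x98.
P[3]: S = E(K, 0x1F) = 0x55; 0xDF ⊕ 0x55 = 0x8A.
P[4]: S = E(K, 0x55) = 0x1F; 0xB7 ⊕ 0x1F = 0xA8.
P[5]: S = E(K, 0x1F) = 0x55; 0x1F ⊕ 0x55 = 0x4A.
P[6]: S = E(K, 0x55) = 0x1F; 0x24 ⊕ 0x1F = 0x3B.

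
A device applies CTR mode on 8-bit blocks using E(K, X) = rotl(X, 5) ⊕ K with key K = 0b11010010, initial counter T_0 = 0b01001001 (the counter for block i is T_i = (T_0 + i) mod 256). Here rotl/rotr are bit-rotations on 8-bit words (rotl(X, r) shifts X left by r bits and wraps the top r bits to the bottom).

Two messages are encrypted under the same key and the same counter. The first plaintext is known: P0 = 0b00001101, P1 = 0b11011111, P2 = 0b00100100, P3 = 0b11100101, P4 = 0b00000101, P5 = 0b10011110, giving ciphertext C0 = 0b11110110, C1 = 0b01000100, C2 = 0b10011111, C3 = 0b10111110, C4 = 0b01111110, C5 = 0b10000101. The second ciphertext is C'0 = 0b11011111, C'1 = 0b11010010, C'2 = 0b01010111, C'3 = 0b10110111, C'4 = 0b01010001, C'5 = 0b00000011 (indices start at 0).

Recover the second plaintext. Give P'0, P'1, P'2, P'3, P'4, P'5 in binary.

P'0 = 0b00100100, P'1 = 0b01001001, P'2 = 0b11101100, P'3 = 0b11101100, P'4 = 0b00101010, P'5 = 0b00011000

In CTR with a reused counter, both messages share the same keystream S_i, so C_i ⊕ C'_i = P_i ⊕ P'_i and thus P'_i = P_i ⊕ C_i ⊕ C'_i.
P'0: 0b00001101 ⊕ 0b11110110 ⊕ 0b11011111 = 0b00100100.
P'1: 0b11011111 ⊕ 0b01000100 ⊕ 0b11010010 = 0b01001001.
P'2: 0b00100100 ⊕ 0b10011111 ⊕ 0b01010111 = 0b11101100.
P'3: 0b11100101 ⊕ 0b10111110 ⊕ 0b10110111 = 0b11101100.
P'4: 0b00000101 ⊕ 0b01111110 ⊕ 0b01010001 = 0b00101010.
P'5: 0b10011110 ⊕ 0b10000101 ⊕ 0b00000011 = 0b00011000.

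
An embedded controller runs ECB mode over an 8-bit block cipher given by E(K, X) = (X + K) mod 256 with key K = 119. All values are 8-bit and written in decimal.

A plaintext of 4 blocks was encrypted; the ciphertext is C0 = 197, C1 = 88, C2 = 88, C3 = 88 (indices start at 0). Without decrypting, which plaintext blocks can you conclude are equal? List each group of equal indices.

P1 = P2 = P3

ECB encrypts each block independently with the same key, so equal ciphertext blocks imply equal plaintext blocks.
C1 = C2 = C3 = 88, so P1 = P2 = P3.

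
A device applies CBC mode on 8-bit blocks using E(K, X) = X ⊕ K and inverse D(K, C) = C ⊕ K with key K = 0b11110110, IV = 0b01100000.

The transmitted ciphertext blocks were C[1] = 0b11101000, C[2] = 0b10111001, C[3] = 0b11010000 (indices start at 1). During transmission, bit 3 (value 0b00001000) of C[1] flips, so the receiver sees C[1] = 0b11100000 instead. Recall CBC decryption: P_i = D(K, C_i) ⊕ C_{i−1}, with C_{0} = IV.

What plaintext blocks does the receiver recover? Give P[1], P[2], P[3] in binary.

P[1] = 0b01110110, P[2] = 0b10101111, P[3] = 0b10011111

Only C[1] changed, to 0b11100000. In CBC, a change in C_i garbles P_i and flips the same bit in P_{i+1}. Decrypting the received ciphertext:
P[1]: D(K, 0b11100000) = 0b00010110; 0b00010110 ⊕ 0b01100000 = 0b01110110.
P[2]: D(K, 0b10111001) = 0b01001111; 0b01001111 ⊕ 0b11100000 = 0b10101111.
P[3]: D(K, 0b11010000) = 0b00100110; 0b00100110 ⊕ 0b10111001 = 0b10011111.
Blocks that differ from the original plaintext: P[1], P[2].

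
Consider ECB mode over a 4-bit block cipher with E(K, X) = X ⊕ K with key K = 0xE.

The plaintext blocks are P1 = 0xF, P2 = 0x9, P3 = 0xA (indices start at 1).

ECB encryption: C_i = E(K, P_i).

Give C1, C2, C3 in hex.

C1 = 0x1, C2 = 0x7, C3 = 0x4

C1: E(K, 0xF) = 0x1.
C2: E(K, 0x9) = 0x7.
C3: E(K, 0xA) = 0x4.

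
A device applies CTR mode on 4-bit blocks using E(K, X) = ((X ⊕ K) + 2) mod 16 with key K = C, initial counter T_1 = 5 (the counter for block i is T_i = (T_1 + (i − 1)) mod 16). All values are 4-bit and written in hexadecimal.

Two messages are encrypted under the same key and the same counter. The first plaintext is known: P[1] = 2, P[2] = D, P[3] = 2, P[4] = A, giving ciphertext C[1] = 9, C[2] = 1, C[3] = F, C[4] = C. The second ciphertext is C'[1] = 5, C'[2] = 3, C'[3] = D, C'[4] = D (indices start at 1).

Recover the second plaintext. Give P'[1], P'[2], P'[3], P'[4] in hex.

P'[1] = E, P'[2] = F, P'[3] = 0, P'[4] = B

In CTR with a reused counter, both messages share the same keystream S_i, so C_i ⊕ C'_i = P_i ⊕ P'_i and thus P'_i = P_i ⊕ C_i ⊕ C'_i.
P'[1]: 2 ⊕ 9 ⊕ 5 = E.
P'[2]: D ⊕ 1 ⊕ 3 = F.
P'[3]: 2 ⊕ F ⊕ D = 0.
P'[4]: A ⊕ C ⊕ D = B.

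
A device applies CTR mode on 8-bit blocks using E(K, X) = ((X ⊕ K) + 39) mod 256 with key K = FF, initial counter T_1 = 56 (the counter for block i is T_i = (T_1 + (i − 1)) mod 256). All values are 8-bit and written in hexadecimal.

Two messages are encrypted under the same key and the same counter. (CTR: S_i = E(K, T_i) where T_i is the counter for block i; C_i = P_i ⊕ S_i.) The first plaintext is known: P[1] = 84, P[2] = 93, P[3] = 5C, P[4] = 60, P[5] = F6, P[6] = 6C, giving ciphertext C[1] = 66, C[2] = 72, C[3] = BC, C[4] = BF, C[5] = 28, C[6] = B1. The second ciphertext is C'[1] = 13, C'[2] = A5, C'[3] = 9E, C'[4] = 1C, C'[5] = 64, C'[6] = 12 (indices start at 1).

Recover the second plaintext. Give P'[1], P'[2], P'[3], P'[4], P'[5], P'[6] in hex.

P'[1] = F1, P'[2] = 44, P'[3] = 7E, P'[4] = C3, P'[5] = BA, P'[6] = CF

In CTR with a reused counter, both messages share the same keystream S_i, so C_i ⊕ C'_i = P_i ⊕ P'_i and thus P'_i = P_i ⊕ C_i ⊕ C'_i.
P'[1]: 84 ⊕ 66 ⊕ 13 = F1.
P'[2]: 93 ⊕ 72 ⊕ A5 = 44.
P'[3]: 5C ⊕ BC ⊕ 9E = 7E.
P'[4]: 60 ⊕ BF ⊕ 1C = C3.
P'[5]: F6 ⊕ 28 ⊕ 64 = BA.
P'[6]: 6C ⊕ B1 ⊕ 12 = CF.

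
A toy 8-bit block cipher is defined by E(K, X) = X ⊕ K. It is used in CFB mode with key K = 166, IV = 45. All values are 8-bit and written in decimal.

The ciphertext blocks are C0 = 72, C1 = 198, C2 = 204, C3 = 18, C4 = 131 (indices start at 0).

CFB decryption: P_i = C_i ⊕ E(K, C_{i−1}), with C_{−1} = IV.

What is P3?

P3: E(K, 204) = 106; 18 ⊕ 106 = 120.

P3 = 120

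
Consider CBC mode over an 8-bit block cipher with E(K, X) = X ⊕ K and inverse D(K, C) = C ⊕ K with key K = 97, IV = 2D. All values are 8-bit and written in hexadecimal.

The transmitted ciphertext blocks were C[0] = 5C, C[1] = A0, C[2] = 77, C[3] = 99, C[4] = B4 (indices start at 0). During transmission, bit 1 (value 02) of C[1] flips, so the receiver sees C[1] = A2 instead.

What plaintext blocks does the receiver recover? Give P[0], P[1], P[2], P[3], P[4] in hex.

CBC decryption: P_i = D(K, C_i) ⊕ C_{i−1}, with C_{−1} = IV.
Only C[1] changed, to A2. In CBC, a change in C_i garbles P_i and flips the same bit in P_{i+1}. Decrypting the received ciphertext:
P[0]: D(K, 5C) = CB; CB ⊕ 2D = E6.
P[1]: D(K, A2) = 35; 35 ⊕ 5C = 69.
P[2]: D(K, 77) = E0; E0 ⊕ A2 = 42.
P[3]: D(K, 99) = 0E; 0E ⊕ 77 = 79.
P[4]: D(K, B4) = 23; 23 ⊕ 99 = BA.
Blocks that differ from the original plaintext: P[1], P[2].

P[0] = E6, P[1] = 69, P[2] = 42, P[3] = 79, P[4] = BA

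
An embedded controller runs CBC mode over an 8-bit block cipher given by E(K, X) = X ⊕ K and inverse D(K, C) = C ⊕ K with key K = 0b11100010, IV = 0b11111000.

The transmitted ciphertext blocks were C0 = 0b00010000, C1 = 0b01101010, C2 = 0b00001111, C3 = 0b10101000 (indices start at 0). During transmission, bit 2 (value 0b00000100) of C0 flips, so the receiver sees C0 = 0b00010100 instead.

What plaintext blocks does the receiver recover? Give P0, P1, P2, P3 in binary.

CBC decryption: P_i = D(K, C_i) ⊕ C_{i−1}, with C_{−1} = IV.
Only C0 changed, to 0b00010100. In CBC, a change in C_i garbles P_i and flips the same bit in P_{i+1}. Decrypting the received ciphertext:
P0: D(K, 0b00010100) = 0b11110110; 0b11110110 ⊕ 0b11111000 = 0b00001110.
P1: D(K, 0b01101010) = 0b10001000; 0b10001000 ⊕ 0b00010100 = 0b10011100.
P2: D(K, 0b00001111) = 0b11101101; 0b11101101 ⊕ 0b01101010 = 0b10000111.
P3: D(K, 0b10101000) = 0b01001010; 0b01001010 ⊕ 0b00001111 = 0b01000101.
Blocks that differ from the original plaintext: P0, P1.

P0 = 0b00001110, P1 = 0b10011100, P2 = 0b10000111, P3 = 0b01000101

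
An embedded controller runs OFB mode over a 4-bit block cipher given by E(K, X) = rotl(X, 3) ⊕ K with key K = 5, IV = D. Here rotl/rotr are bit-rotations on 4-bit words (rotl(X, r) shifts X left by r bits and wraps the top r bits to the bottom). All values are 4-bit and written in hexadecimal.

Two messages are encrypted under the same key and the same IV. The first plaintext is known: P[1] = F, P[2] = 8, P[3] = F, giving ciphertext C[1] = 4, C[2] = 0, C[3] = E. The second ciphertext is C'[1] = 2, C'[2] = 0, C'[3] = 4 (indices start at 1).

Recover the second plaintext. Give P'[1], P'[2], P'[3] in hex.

P'[1] = 9, P'[2] = 8, P'[3] = 5

In OFB with a reused IV, both messages share the same keystream S_i, so C_i ⊕ C'_i = P_i ⊕ P'_i and thus P'_i = P_i ⊕ C_i ⊕ C'_i.
P'[1]: F ⊕ 4 ⊕ 2 = 9.
P'[2]: 8 ⊕ 0 ⊕ 0 = 8.
P'[3]: F ⊕ E ⊕ 4 = 5.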